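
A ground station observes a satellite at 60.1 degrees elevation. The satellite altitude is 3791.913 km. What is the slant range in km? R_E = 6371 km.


h = 3791.913 km, el = 60.1 deg
d = -R_E*sin(el) + sqrt((R_E*sin(el))^2 + 2*R_E*h + h^2)
d = -6371.0000*sin(1.0489) + sqrt((6371.0000*0.8668967)^2 + 2*6371.0000*3791.913 + 3791.913^2)
d = 4130.9471 km

4130.9471 km


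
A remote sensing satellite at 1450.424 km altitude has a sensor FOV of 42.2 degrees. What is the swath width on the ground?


FOV = 42.2 deg = 0.7365289 rad
swath = 2 * alt * tan(FOV/2) = 2 * 1450.424 * tan(0.3682645)
swath = 2 * 1450.424 * 0.3858679
swath = 1119.3441 km

1119.3441 km


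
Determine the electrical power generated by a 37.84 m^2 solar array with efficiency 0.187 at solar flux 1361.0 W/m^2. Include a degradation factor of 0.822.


P = area * eta * S * degradation
P = 37.84 * 0.187 * 1361.0 * 0.822
P = 7916.3079 W

7916.3079 W


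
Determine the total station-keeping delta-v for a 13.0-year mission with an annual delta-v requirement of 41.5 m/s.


dV = rate * years = 41.5 * 13.0
dV = 539.5000 m/s

539.5000 m/s


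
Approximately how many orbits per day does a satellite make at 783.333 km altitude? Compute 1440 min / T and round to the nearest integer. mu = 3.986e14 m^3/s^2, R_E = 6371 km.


r = 7.154333e+06 m
T = 2*pi*sqrt(r^3/mu) = 6022.3355 s = 100.3723 min
revs/day = 1440 / 100.3723 = 14.3466
Rounded: 14 revolutions per day

14 revolutions per day


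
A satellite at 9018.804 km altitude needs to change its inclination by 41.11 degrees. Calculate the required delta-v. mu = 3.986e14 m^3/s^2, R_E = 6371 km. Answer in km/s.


r = 15389.8040 km = 1.5389804e+07 m
V = sqrt(mu/r) = 5089.2303 m/s
di = 41.11 deg = 0.7175049 rad
dV = 2*V*sin(di/2) = 2*5089.2303*sin(0.3587524)
dV = 3573.7222 m/s = 3.5737 km/s

3.5737 km/s


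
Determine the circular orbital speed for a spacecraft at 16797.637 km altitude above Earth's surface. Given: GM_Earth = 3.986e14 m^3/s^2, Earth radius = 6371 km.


r = R_E + alt = 6371.0 + 16797.637 = 23168.6370 km = 2.3168637e+07 m
v = sqrt(mu/r) = sqrt(3.986e14 / 2.3168637e+07) = 4147.8057 m/s = 4.1478 km/s

4.1478 km/s


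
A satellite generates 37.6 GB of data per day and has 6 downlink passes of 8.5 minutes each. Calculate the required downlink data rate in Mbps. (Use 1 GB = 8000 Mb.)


total contact time = 6 * 8.5 * 60 = 3060.0000 s
data = 37.6 GB = 300800.0000 Mb
rate = 300800.0000 / 3060.0000 = 98.3007 Mbps

98.3007 Mbps


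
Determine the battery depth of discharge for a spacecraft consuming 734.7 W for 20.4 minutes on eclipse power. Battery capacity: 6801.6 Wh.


E_used = P * t / 60 = 734.7 * 20.4 / 60 = 249.7980 Wh
DOD = E_used / E_total * 100 = 249.7980 / 6801.6 * 100
DOD = 3.6726 %

3.6726 %


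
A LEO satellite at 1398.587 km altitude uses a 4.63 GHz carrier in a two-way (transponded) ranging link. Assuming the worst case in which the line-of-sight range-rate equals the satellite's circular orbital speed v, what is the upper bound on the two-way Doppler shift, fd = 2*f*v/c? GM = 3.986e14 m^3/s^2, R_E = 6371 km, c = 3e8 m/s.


r = 7.769587e+06 m
v = sqrt(mu/r) = 7162.5832 m/s (worst-case radial velocity)
f = 4.63 GHz = 4.63e+09 Hz
fd = 2*f*v/c = 2*4.63e+09*7162.5832/3.0e+08
fd = 221085.0683 Hz

221085.0683 Hz


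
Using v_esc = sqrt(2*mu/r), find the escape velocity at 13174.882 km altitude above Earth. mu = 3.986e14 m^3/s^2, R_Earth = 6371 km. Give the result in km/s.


r = 6371.0 + 13174.882 = 19545.8820 km = 1.9545882e+07 m
v_esc = sqrt(2*mu/r) = sqrt(2*3.986e14 / 1.9545882e+07)
v_esc = 6386.3984 m/s = 6.3864 km/s

6.3864 km/s


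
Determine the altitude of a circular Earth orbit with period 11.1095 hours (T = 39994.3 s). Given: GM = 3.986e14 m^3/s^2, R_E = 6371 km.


T = 39994.3 s
r = (mu*T^2/(4*pi^2))^(1/3) = (3.986e14 * 39994.3^2 / (4*pi^2))^(1/3)
r = 2.5276945e+07 m = 25276.9451 km
alt = r - R_E = 25276.9451 - 6371 = 18905.9451 km

18905.9451 km


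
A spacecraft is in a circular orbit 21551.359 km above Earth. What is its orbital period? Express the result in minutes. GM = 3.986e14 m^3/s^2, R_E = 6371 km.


r = 27922.3590 km = 2.7922359e+07 m
T = 2*pi*sqrt(r^3/mu) = 2*pi*sqrt(2.1769894e+22 / 3.986e14)
T = 46434.3511 s = 773.9059 min

773.9059 minutes


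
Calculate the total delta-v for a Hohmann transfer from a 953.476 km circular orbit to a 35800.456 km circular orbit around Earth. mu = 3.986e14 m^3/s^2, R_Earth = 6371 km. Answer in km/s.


r1 = 7324.4760 km = 7.324476e+06 m
r2 = 42171.4560 km = 4.2171456e+07 m
dv1 = sqrt(mu/r1)*(sqrt(2*r2/(r1+r2)) - 1) = 2252.8487 m/s
dv2 = sqrt(mu/r2)*(1 - sqrt(2*r1/(r1+r2))) = 1401.8475 m/s
total dv = |dv1| + |dv2| = 2252.8487 + 1401.8475 = 3654.6962 m/s = 3.6547 km/s

3.6547 km/s


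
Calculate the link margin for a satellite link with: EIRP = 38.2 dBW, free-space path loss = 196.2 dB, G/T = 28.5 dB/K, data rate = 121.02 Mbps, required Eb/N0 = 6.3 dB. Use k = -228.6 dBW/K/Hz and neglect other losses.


C/N0 = EIRP - FSPL + G/T - k = 38.2 - 196.2 + 28.5 - (-228.6)
C/N0 = 99.1000 dB-Hz
R_b = 121.02 Mbps = 1.2102e+08 bps -> 10*log10(R_b) = 80.8286 dB-Hz
Eb/N0 = C/N0 - 10*log10(R_b) = 99.1000 - 80.8286 = 18.2714 dB
Margin = Eb/N0 - Eb/N0_req = 18.2714 - 6.3 = 11.9714 dB (link closes)

11.9714 dB


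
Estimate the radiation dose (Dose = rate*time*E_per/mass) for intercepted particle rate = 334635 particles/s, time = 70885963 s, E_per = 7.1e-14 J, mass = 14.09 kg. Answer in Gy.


Total energy deposited = rate * time * E_per
  = 334635 * 70885963 * 7.1e-14 = 1.6842 J
Dose = E_total / mass = 1.6842 / 14.09
Dose = 0.1195306 Gy

0.1195 Gy


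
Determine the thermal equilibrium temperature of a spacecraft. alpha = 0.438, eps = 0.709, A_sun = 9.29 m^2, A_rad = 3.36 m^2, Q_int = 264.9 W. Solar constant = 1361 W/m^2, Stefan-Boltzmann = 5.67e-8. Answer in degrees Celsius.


Numerator = alpha*S*A_sun + Q_int = 0.438*1361*9.29 + 264.9 = 5802.8362 W
Denominator = eps*sigma*A_rad = 0.709*5.67e-8*3.36 = 1.3507301e-07 W/K^4
T^4 = 4.2960739e+10 K^4
T = 455.2688 K = 182.1188 C

182.1188 degrees Celsius


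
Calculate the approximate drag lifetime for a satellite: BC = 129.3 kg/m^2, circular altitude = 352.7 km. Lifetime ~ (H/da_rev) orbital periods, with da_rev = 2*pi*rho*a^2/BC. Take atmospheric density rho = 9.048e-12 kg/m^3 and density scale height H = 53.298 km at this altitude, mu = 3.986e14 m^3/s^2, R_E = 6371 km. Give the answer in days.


a = R_E + alt = 6723.7000 km = 6.7237e+06 m
da_rev = 2*pi*rho*a^2/BC = 2*pi*9.048e-12*(6.7237e+06)^2/129.3 = 19.876989 m per revolution
N = H/da_rev = 53298.0000 m / 19.876989 m = 2681.3921 revolutions
P = 2*pi*sqrt(a^3/mu) = 5486.8579 s
lifetime = N*P = 2681.3921 * 5486.8579 = 1.4712417e+07 s = 170.2826 days

170.2826 days


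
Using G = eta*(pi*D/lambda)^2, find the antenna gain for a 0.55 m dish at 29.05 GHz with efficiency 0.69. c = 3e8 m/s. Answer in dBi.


lambda = c/f = 3e8 / 2.905e+10 = 0.01032702 m
G = eta*(pi*D/lambda)^2 = 0.69*(pi*0.55/0.01032702)^2
G = 19316.3017 (linear)
G = 10*log10(19316.3017) = 42.8592 dBi

42.8592 dBi


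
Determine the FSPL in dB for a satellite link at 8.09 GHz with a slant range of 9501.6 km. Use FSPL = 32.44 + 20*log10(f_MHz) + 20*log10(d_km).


f = 8.09 GHz = 8090.0000 MHz
d = 9501.6 km
FSPL = 32.44 + 20*log10(8090.0000) + 20*log10(9501.6)
FSPL = 32.44 + 78.1590 + 79.5559
FSPL = 190.1549 dB

190.1549 dB


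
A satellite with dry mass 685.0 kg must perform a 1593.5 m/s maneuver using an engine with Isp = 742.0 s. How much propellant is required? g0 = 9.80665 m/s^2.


ve = Isp * g0 = 742.0 * 9.80665 = 7276.534300 m/s
mass ratio = exp(dv/ve) = exp(1593.5/7276.534300) = 1.24482084
m_prop = m_dry * (mr - 1) = 685.0 * (1.24482084 - 1)
m_prop = 167.7023 kg

167.7023 kg


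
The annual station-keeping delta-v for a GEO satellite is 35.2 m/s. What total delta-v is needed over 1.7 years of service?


dV = rate * years = 35.2 * 1.7
dV = 59.8400 m/s

59.8400 m/s


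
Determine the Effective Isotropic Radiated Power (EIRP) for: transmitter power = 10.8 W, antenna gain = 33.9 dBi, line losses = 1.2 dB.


Pt = 10.8 W = 10.3342 dBW
EIRP = Pt_dBW + Gt - losses = 10.3342 + 33.9 - 1.2 = 43.0342 dBW

43.0342 dBW


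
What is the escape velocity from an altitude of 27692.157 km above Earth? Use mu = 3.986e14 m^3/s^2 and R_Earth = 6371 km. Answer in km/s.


r = 6371.0 + 27692.157 = 34063.1570 km = 3.4063157e+07 m
v_esc = sqrt(2*mu/r) = sqrt(2*3.986e14 / 3.4063157e+07)
v_esc = 4837.7252 m/s = 4.8377 km/s

4.8377 km/s


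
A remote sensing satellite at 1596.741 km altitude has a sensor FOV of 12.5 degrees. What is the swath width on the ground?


FOV = 12.5 deg = 0.2181662 rad
swath = 2 * alt * tan(FOV/2) = 2 * 1596.741 * tan(0.1090831)
swath = 2 * 1596.741 * 0.1095178
swath = 349.7432 km

349.7432 km


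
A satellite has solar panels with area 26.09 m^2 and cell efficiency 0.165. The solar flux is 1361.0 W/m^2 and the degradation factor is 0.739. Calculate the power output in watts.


P = area * eta * S * degradation
P = 26.09 * 0.165 * 1361.0 * 0.739
P = 4329.7277 W

4329.7277 W


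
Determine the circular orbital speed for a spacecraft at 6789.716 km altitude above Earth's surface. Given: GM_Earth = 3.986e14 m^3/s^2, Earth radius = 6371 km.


r = R_E + alt = 6371.0 + 6789.716 = 13160.7160 km = 1.3160716e+07 m
v = sqrt(mu/r) = sqrt(3.986e14 / 1.3160716e+07) = 5503.3722 m/s = 5.5034 km/s

5.5034 km/s


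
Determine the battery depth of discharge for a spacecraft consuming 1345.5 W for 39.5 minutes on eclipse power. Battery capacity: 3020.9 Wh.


E_used = P * t / 60 = 1345.5 * 39.5 / 60 = 885.7875 Wh
DOD = E_used / E_total * 100 = 885.7875 / 3020.9 * 100
DOD = 29.3220 %

29.3220 %


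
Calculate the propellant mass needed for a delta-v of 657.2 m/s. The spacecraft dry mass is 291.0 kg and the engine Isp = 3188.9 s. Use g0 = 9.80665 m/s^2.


ve = Isp * g0 = 3188.9 * 9.80665 = 31272.426185 m/s
mass ratio = exp(dv/ve) = exp(657.2/31272.426185) = 1.02123770
m_prop = m_dry * (mr - 1) = 291.0 * (1.02123770 - 1)
m_prop = 6.1802 kg

6.1802 kg


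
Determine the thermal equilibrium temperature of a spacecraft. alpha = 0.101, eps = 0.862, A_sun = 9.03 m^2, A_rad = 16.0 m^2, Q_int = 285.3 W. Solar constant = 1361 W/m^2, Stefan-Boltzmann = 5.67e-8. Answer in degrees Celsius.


Numerator = alpha*S*A_sun + Q_int = 0.101*1361*9.03 + 285.3 = 1526.5728 W
Denominator = eps*sigma*A_rad = 0.862*5.67e-8*16.0 = 7.820064e-07 W/K^4
T^4 = 1.9521232e+09 K^4
T = 210.1971 K = -62.9529 C

-62.9529 degrees Celsius


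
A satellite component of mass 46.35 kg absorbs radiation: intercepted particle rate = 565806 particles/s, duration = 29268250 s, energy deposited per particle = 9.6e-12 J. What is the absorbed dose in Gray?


Total energy deposited = rate * time * E_per
  = 565806 * 29268250 * 9.6e-12 = 158.9775 J
Dose = E_total / mass = 158.9775 / 46.35
Dose = 3.4299 Gy

3.4299 Gy


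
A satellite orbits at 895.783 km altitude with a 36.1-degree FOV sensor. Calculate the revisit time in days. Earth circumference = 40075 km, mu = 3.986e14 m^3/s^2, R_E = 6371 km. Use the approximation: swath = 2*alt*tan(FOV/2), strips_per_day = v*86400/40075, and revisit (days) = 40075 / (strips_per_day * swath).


swath = 2*895.783*tan(0.3150319) = 583.8441 km
v = sqrt(mu/r) = 7406.2361 m/s = 7.4062 km/s
strips/day = v*86400/40075 = 7.4062*86400/40075 = 15.9675
coverage/day = strips * swath = 15.9675 * 583.8441 = 9322.5481 km
revisit = 40075 / 9322.5481 = 4.2987 days

4.2987 days


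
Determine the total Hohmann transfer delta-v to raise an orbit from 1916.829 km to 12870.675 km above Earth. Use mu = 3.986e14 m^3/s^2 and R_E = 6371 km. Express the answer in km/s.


r1 = 8287.8290 km = 8.287829e+06 m
r2 = 19241.6750 km = 1.9241675e+07 m
dv1 = sqrt(mu/r1)*(sqrt(2*r2/(r1+r2)) - 1) = 1264.4361 m/s
dv2 = sqrt(mu/r2)*(1 - sqrt(2*r1/(r1+r2))) = 1019.7264 m/s
total dv = |dv1| + |dv2| = 1264.4361 + 1019.7264 = 2284.1624 m/s = 2.2842 km/s

2.2842 km/s


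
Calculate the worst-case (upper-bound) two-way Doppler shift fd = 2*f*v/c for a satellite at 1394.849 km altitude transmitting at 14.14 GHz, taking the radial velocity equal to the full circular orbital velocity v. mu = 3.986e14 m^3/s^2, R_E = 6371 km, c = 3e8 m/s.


r = 7.765849e+06 m
v = sqrt(mu/r) = 7164.3068 m/s (worst-case radial velocity)
f = 14.14 GHz = 1.414e+10 Hz
fd = 2*f*v/c = 2*1.414e+10*7164.3068/3.0e+08
fd = 675355.3221 Hz

675355.3221 Hz


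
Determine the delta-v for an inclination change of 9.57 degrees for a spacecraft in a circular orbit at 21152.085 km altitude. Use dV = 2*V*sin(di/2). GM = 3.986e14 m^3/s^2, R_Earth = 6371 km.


r = 27523.0850 km = 2.7523085e+07 m
V = sqrt(mu/r) = 3805.5733 m/s
di = 9.57 deg = 0.167028 rad
dV = 2*V*sin(di/2) = 2*3805.5733*sin(0.083514)
dV = 634.8987 m/s = 0.6348987 km/s

0.6349 km/s


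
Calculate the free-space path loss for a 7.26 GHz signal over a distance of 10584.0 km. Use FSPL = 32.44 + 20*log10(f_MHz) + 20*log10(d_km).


f = 7.26 GHz = 7260.0000 MHz
d = 10584.0 km
FSPL = 32.44 + 20*log10(7260.0000) + 20*log10(10584.0)
FSPL = 32.44 + 77.2187 + 80.4930
FSPL = 190.1517 dB

190.1517 dB


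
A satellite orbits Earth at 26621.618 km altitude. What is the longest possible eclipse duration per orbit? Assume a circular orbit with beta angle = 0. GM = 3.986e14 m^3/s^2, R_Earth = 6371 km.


r = 32992.6180 km
T = 993.9971 min
Eclipse fraction = arcsin(R_E/r)/pi = arcsin(6371.0000/32992.6180)/pi
= arcsin(0.1931038)/pi = 0.06185541
Eclipse duration = 0.06185541 * 993.9971 = 61.4841 min

61.4841 minutes


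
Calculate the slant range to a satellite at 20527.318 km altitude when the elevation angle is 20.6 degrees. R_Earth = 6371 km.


h = 20527.318 km, el = 20.6 deg
d = -R_E*sin(el) + sqrt((R_E*sin(el))^2 + 2*R_E*h + h^2)
d = -6371.0000*sin(0.3595378) + sqrt((6371.0000*0.3518416)^2 + 2*6371.0000*20527.318 + 20527.318^2)
d = 23987.3048 km

23987.3048 km


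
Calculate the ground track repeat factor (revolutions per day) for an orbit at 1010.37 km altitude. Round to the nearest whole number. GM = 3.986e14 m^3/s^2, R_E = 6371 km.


r = 7.38137e+06 m
T = 2*pi*sqrt(r^3/mu) = 6311.2689 s = 105.1878 min
revs/day = 1440 / 105.1878 = 13.6898
Rounded: 14 revolutions per day

14 revolutions per day


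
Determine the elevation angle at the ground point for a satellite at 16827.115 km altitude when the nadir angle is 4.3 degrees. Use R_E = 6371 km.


r = R_E + alt = 23198.1150 km
Law of sines in the satellite / Earth-center / ground-point triangle:
  sin(nadir)/R_E = sin(90 + el)/r  =>  cos(el) = (r/R_E)*sin(nadir)
cos(el) = (23198.1150 / 6371.0000) * sin(4.3 deg) = 0.2730129
el = arccos(0.2730129) = 74.1564 deg
(Earth-central angle = 90 - nadir - el = 11.5436 deg)

74.1564 degrees


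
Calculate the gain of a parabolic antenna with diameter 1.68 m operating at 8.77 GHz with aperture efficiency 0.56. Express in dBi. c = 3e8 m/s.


lambda = c/f = 3e8 / 8.77e+09 = 0.03420753 m
G = eta*(pi*D/lambda)^2 = 0.56*(pi*1.68/0.03420753)^2
G = 13331.0087 (linear)
G = 10*log10(13331.0087) = 41.2486 dBi

41.2486 dBi


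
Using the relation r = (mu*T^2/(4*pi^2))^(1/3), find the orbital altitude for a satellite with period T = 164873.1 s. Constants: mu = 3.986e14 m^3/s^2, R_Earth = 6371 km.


T = 164873.1 s
r = (mu*T^2/(4*pi^2))^(1/3) = (3.986e14 * 164873.1^2 / (4*pi^2))^(1/3)
r = 6.4986885e+07 m = 64986.8852 km
alt = r - R_E = 64986.8852 - 6371 = 58615.8852 km

58615.8852 km


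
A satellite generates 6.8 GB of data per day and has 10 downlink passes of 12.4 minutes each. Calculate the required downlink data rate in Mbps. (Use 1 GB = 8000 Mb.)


total contact time = 10 * 12.4 * 60 = 7440.0000 s
data = 6.8 GB = 54400.0000 Mb
rate = 54400.0000 / 7440.0000 = 7.3118 Mbps

7.3118 Mbps


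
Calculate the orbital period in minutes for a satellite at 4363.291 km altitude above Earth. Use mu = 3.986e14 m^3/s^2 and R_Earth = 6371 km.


r = 10734.2910 km = 1.0734291e+07 m
T = 2*pi*sqrt(r^3/mu) = 2*pi*sqrt(1.2368587e+21 / 3.986e14)
T = 11068.0540 s = 184.4676 min

184.4676 minutes


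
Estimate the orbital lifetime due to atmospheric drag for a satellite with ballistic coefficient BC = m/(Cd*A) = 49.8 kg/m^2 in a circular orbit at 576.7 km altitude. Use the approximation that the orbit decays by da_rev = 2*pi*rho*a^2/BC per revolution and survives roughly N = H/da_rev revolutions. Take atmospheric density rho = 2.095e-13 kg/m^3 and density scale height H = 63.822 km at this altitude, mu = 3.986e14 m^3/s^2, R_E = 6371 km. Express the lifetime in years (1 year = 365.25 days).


a = R_E + alt = 6947.7000 km = 6.9477e+06 m
da_rev = 2*pi*rho*a^2/BC = 2*pi*2.095e-13*(6.9477e+06)^2/49.8 = 1.275900 m per revolution
N = H/da_rev = 63822.0000 m / 1.275900 m = 50021.1580 revolutions
P = 2*pi*sqrt(a^3/mu) = 5763.3210 s
lifetime = N*P = 50021.1580 * 5763.3210 = 2.8828799e+08 s = 3336.6665 days
years = 3336.6665 / 365.25 = 9.1353 years

9.1353 years


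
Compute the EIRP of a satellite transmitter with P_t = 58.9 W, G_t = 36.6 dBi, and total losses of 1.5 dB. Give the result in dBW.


Pt = 58.9 W = 17.7012 dBW
EIRP = Pt_dBW + Gt - losses = 17.7012 + 36.6 - 1.5 = 52.8012 dBW

52.8012 dBW


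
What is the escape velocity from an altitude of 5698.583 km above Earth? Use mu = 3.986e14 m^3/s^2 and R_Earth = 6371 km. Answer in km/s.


r = 6371.0 + 5698.583 = 12069.5830 km = 1.2069583e+07 m
v_esc = sqrt(2*mu/r) = sqrt(2*3.986e14 / 1.2069583e+07)
v_esc = 8127.1357 m/s = 8.1271 km/s

8.1271 km/s


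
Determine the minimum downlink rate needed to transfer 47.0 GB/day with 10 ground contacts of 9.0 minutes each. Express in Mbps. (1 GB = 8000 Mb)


total contact time = 10 * 9.0 * 60 = 5400.0000 s
data = 47.0 GB = 376000.0000 Mb
rate = 376000.0000 / 5400.0000 = 69.6296 Mbps

69.6296 Mbps


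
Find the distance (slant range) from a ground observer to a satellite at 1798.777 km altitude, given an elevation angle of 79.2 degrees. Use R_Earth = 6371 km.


h = 1798.777 km, el = 79.2 deg
d = -R_E*sin(el) + sqrt((R_E*sin(el))^2 + 2*R_E*h + h^2)
d = -6371.0000*sin(1.3823) + sqrt((6371.0000*0.9822873)^2 + 2*6371.0000*1798.777 + 1798.777^2)
d = 1823.9320 km

1823.9320 km


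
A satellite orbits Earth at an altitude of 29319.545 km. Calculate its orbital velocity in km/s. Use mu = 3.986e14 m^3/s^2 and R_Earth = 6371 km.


r = R_E + alt = 6371.0 + 29319.545 = 35690.5450 km = 3.5690545e+07 m
v = sqrt(mu/r) = sqrt(3.986e14 / 3.5690545e+07) = 3341.8893 m/s = 3.3419 km/s

3.3419 km/s


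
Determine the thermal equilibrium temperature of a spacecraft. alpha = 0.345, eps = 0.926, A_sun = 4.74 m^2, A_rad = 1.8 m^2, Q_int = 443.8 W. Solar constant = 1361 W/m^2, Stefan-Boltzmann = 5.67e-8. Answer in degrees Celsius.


Numerator = alpha*S*A_sun + Q_int = 0.345*1361*4.74 + 443.8 = 2669.4433 W
Denominator = eps*sigma*A_rad = 0.926*5.67e-8*1.8 = 9.450756e-08 W/K^4
T^4 = 2.8245818e+10 K^4
T = 409.9572 K = 136.8072 C

136.8072 degrees Celsius


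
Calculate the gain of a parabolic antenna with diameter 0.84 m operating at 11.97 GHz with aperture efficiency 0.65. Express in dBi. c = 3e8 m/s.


lambda = c/f = 3e8 / 1.197e+10 = 0.02506266 m
G = eta*(pi*D/lambda)^2 = 0.65*(pi*0.84/0.02506266)^2
G = 7206.3851 (linear)
G = 10*log10(7206.3851) = 38.5772 dBi

38.5772 dBi


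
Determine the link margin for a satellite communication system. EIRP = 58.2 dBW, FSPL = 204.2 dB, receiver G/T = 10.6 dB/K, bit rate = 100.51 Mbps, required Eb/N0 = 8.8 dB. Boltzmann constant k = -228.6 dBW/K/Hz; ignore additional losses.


C/N0 = EIRP - FSPL + G/T - k = 58.2 - 204.2 + 10.6 - (-228.6)
C/N0 = 93.2000 dB-Hz
R_b = 100.51 Mbps = 1.0051e+08 bps -> 10*log10(R_b) = 80.0221 dB-Hz
Eb/N0 = C/N0 - 10*log10(R_b) = 93.2000 - 80.0221 = 13.1779 dB
Margin = Eb/N0 - Eb/N0_req = 13.1779 - 8.8 = 4.3779 dB (link closes)

4.3779 dB


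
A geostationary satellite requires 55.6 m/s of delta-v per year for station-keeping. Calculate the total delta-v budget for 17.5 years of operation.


dV = rate * years = 55.6 * 17.5
dV = 973.0000 m/s

973.0000 m/s


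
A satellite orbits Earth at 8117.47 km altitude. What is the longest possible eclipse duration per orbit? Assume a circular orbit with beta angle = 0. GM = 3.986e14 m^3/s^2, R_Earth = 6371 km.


r = 14488.4700 km
T = 289.2636 min
Eclipse fraction = arcsin(R_E/r)/pi = arcsin(6371.0000/14488.4700)/pi
= arcsin(0.439729)/pi = 0.1449255
Eclipse duration = 0.1449255 * 289.2636 = 41.9217 min

41.9217 minutes


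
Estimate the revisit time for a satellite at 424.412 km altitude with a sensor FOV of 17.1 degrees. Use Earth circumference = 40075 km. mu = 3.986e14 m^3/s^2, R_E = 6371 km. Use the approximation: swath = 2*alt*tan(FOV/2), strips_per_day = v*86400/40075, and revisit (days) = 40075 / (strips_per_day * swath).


swath = 2*424.412*tan(0.1492257) = 127.6150 km
v = sqrt(mu/r) = 7658.8004 m/s = 7.6588 km/s
strips/day = v*86400/40075 = 7.6588*86400/40075 = 16.5120
coverage/day = strips * swath = 16.5120 * 127.6150 = 2107.1848 km
revisit = 40075 / 2107.1848 = 19.0183 days

19.0183 days


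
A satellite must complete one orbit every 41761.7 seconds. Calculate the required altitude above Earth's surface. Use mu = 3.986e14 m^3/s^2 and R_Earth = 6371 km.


T = 41761.7 s
r = (mu*T^2/(4*pi^2))^(1/3) = (3.986e14 * 41761.7^2 / (4*pi^2))^(1/3)
r = 2.6016246e+07 m = 26016.2461 km
alt = r - R_E = 26016.2461 - 6371 = 19645.2461 km

19645.2461 km


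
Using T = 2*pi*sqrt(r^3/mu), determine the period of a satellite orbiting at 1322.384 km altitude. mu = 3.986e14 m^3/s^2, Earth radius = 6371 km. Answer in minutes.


r = 7693.3840 km = 7.693384e+06 m
T = 2*pi*sqrt(r^3/mu) = 2*pi*sqrt(4.5535722e+20 / 3.986e14)
T = 6715.6389 s = 111.9273 min

111.9273 minutes


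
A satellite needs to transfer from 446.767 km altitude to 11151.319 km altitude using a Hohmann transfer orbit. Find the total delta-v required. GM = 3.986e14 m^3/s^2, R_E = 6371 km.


r1 = 6817.7670 km = 6.817767e+06 m
r2 = 17522.3190 km = 1.7522319e+07 m
dv1 = sqrt(mu/r1)*(sqrt(2*r2/(r1+r2)) - 1) = 1528.5810 m/s
dv2 = sqrt(mu/r2)*(1 - sqrt(2*r1/(r1+r2))) = 1199.6672 m/s
total dv = |dv1| + |dv2| = 1528.5810 + 1199.6672 = 2728.2482 m/s = 2.7282 km/s

2.7282 km/s


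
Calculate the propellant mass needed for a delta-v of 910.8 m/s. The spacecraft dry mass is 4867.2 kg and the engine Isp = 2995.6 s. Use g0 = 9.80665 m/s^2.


ve = Isp * g0 = 2995.6 * 9.80665 = 29376.800740 m/s
mass ratio = exp(dv/ve) = exp(910.8/29376.800740) = 1.03148969
m_prop = m_dry * (mr - 1) = 4867.2 * (1.03148969 - 1)
m_prop = 153.2666 kg

153.2666 kg


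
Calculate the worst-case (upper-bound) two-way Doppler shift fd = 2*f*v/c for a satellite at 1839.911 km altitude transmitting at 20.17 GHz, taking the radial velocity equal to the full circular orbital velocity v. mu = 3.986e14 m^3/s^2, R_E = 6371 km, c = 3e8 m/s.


r = 8.210911e+06 m
v = sqrt(mu/r) = 6967.4358 m/s (worst-case radial velocity)
f = 20.17 GHz = 2.017e+10 Hz
fd = 2*f*v/c = 2*2.017e+10*6967.4358/3.0e+08
fd = 936887.8654 Hz

936887.8654 Hz


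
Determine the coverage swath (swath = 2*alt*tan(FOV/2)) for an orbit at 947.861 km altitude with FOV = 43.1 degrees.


FOV = 43.1 deg = 0.7522369 rad
swath = 2 * alt * tan(FOV/2) = 2 * 947.861 * tan(0.3761185)
swath = 2 * 947.861 * 0.3949189
swath = 748.6564 km

748.6564 km


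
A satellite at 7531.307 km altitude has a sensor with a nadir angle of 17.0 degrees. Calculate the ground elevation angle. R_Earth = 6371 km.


r = R_E + alt = 13902.3070 km
Law of sines in the satellite / Earth-center / ground-point triangle:
  sin(nadir)/R_E = sin(90 + el)/r  =>  cos(el) = (r/R_E)*sin(nadir)
cos(el) = (13902.3070 / 6371.0000) * sin(17.0 deg) = 0.6379911
el = arccos(0.6379911) = 50.3578 deg
(Earth-central angle = 90 - nadir - el = 22.6422 deg)

50.3578 degrees


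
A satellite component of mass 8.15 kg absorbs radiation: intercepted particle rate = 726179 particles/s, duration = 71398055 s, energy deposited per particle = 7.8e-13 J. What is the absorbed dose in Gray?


Total energy deposited = rate * time * E_per
  = 726179 * 71398055 * 7.8e-13 = 40.4413 J
Dose = E_total / mass = 40.4413 / 8.15
Dose = 4.9621 Gy

4.9621 Gy


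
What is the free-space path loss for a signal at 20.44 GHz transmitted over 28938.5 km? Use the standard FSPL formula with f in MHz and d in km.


f = 20.44 GHz = 20440.0000 MHz
d = 28938.5 km
FSPL = 32.44 + 20*log10(20440.0000) + 20*log10(28938.5)
FSPL = 32.44 + 86.2096 + 89.2295
FSPL = 207.8791 dB

207.8791 dB


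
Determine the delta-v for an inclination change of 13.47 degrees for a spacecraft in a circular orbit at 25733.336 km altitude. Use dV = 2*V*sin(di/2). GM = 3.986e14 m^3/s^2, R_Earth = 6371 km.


r = 32104.3360 km = 3.2104336e+07 m
V = sqrt(mu/r) = 3523.6016 m/s
di = 13.47 deg = 0.2350959 rad
dV = 2*V*sin(di/2) = 2*3523.6016*sin(0.1175479)
dV = 826.4777 m/s = 0.8264777 km/s

0.8265 km/s


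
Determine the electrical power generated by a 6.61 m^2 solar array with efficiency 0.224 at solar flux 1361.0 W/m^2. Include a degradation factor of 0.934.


P = area * eta * S * degradation
P = 6.61 * 0.224 * 1361.0 * 0.934
P = 1882.1511 W

1882.1511 W


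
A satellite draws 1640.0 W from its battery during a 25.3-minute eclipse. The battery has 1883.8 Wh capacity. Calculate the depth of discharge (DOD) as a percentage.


E_used = P * t / 60 = 1640.0 * 25.3 / 60 = 691.5333 Wh
DOD = E_used / E_total * 100 = 691.5333 / 1883.8 * 100
DOD = 36.7095 %

36.7095 %


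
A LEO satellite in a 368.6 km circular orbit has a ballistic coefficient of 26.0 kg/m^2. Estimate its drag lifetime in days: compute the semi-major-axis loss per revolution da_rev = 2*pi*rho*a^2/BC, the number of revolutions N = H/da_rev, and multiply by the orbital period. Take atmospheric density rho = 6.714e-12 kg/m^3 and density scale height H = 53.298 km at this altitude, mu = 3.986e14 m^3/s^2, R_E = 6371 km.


a = R_E + alt = 6739.6000 km = 6.7396e+06 m
da_rev = 2*pi*rho*a^2/BC = 2*pi*6.714e-12*(6.7396e+06)^2/26.0 = 73.698068 m per revolution
N = H/da_rev = 53298.0000 m / 73.698068 m = 723.1940 revolutions
P = 2*pi*sqrt(a^3/mu) = 5506.3321 s
lifetime = N*P = 723.1940 * 5506.3321 = 3.9821463e+06 s = 46.0897 days

46.0897 days


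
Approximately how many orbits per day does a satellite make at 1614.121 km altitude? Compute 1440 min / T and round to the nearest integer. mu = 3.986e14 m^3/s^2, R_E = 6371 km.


r = 7.985121e+06 m
T = 2*pi*sqrt(r^3/mu) = 7101.2283 s = 118.3538 min
revs/day = 1440 / 118.3538 = 12.1669
Rounded: 12 revolutions per day

12 revolutions per day


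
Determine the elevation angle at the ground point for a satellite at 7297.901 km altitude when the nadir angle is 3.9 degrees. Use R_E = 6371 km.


r = R_E + alt = 13668.9010 km
Law of sines in the satellite / Earth-center / ground-point triangle:
  sin(nadir)/R_E = sin(90 + el)/r  =>  cos(el) = (r/R_E)*sin(nadir)
cos(el) = (13668.9010 / 6371.0000) * sin(3.9 deg) = 0.145926
el = arccos(0.145926) = 81.6091 deg
(Earth-central angle = 90 - nadir - el = 4.4909 deg)

81.6091 degrees


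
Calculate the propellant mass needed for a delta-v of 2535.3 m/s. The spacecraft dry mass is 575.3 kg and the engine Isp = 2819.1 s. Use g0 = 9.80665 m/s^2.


ve = Isp * g0 = 2819.1 * 9.80665 = 27645.927015 m/s
mass ratio = exp(dv/ve) = exp(2535.3/27645.927015) = 1.09604264
m_prop = m_dry * (mr - 1) = 575.3 * (1.09604264 - 1)
m_prop = 55.2533 kg

55.2533 kg


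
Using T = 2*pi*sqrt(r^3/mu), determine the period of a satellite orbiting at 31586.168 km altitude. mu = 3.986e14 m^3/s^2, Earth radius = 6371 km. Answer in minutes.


r = 37957.1680 km = 3.7957168e+07 m
T = 2*pi*sqrt(r^3/mu) = 2*pi*sqrt(5.4686661e+22 / 3.986e14)
T = 73595.6125 s = 1226.5935 min

1226.5935 minutes


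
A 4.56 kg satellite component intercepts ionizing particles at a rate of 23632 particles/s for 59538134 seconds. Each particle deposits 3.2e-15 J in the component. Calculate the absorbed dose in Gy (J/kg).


Total energy deposited = rate * time * E_per
  = 23632 * 59538134 * 3.2e-15 = 0.004502417 J
Dose = E_total / mass = 0.004502417 / 4.56
Dose = 9.8737206e-04 Gy

9.8737e-04 Gy


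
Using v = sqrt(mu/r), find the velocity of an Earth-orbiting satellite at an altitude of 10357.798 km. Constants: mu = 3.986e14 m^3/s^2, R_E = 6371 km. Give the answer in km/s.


r = R_E + alt = 6371.0 + 10357.798 = 16728.7980 km = 1.6728798e+07 m
v = sqrt(mu/r) = sqrt(3.986e14 / 1.6728798e+07) = 4881.3088 m/s = 4.8813 km/s

4.8813 km/s


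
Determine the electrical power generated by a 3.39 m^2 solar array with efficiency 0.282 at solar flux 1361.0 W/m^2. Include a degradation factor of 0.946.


P = area * eta * S * degradation
P = 3.39 * 0.282 * 1361.0 * 0.946
P = 1230.8300 W

1230.8300 W


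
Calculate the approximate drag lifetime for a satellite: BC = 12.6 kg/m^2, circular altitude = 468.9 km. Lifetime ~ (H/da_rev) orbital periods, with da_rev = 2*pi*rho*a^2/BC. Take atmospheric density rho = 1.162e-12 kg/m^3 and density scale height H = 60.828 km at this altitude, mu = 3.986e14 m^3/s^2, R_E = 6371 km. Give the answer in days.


a = R_E + alt = 6839.9000 km = 6.8399e+06 m
da_rev = 2*pi*rho*a^2/BC = 2*pi*1.162e-12*(6.8399e+06)^2/12.6 = 27.109091 m per revolution
N = H/da_rev = 60828.0000 m / 27.109091 m = 2243.8229 revolutions
P = 2*pi*sqrt(a^3/mu) = 5629.7077 s
lifetime = N*P = 2243.8229 * 5629.7077 = 1.2632067e+07 s = 146.2045 days

146.2045 days


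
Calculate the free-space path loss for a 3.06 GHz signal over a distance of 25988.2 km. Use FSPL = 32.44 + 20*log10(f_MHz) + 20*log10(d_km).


f = 3.06 GHz = 3060.0000 MHz
d = 25988.2 km
FSPL = 32.44 + 20*log10(3060.0000) + 20*log10(25988.2)
FSPL = 32.44 + 69.7144 + 88.2955
FSPL = 190.4500 dB

190.4500 dB


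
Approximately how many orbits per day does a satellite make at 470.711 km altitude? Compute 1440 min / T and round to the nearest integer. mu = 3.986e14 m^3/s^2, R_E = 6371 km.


r = 6.841711e+06 m
T = 2*pi*sqrt(r^3/mu) = 5631.9438 s = 93.8657 min
revs/day = 1440 / 93.8657 = 15.3411
Rounded: 15 revolutions per day

15 revolutions per day


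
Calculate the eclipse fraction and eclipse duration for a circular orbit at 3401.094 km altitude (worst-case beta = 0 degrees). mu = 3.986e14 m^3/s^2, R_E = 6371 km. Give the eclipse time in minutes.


r = 9772.0940 km
T = 160.2291 min
Eclipse fraction = arcsin(R_E/r)/pi = arcsin(6371.0000/9772.0940)/pi
= arcsin(0.6519585)/pi = 0.2260524
Eclipse duration = 0.2260524 * 160.2291 = 36.2202 min

36.2202 minutes


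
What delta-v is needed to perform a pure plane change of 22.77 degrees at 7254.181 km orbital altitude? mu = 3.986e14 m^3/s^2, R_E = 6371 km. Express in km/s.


r = 13625.1810 km = 1.3625181e+07 m
V = sqrt(mu/r) = 5408.7575 m/s
di = 22.77 deg = 0.3974115 rad
dV = 2*V*sin(di/2) = 2*5408.7575*sin(0.1987057)
dV = 2135.3850 m/s = 2.1354 km/s

2.1354 km/s


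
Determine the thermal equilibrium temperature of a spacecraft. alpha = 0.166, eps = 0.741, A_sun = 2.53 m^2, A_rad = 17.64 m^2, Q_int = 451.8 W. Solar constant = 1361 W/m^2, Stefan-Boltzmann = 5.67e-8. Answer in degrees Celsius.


Numerator = alpha*S*A_sun + Q_int = 0.166*1361*2.53 + 451.8 = 1023.3928 W
Denominator = eps*sigma*A_rad = 0.741*5.67e-8*17.64 = 7.4113931e-07 W/K^4
T^4 = 1.3808373e+09 K^4
T = 192.7683 K = -80.3817 C

-80.3817 degrees Celsius


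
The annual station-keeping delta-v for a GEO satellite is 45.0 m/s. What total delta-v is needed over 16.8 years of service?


dV = rate * years = 45.0 * 16.8
dV = 756.0000 m/s

756.0000 m/s


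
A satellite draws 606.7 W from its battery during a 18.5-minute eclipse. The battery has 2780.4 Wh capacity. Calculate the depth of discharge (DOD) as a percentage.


E_used = P * t / 60 = 606.7 * 18.5 / 60 = 187.0658 Wh
DOD = E_used / E_total * 100 = 187.0658 / 2780.4 * 100
DOD = 6.7280 %

6.7280 %


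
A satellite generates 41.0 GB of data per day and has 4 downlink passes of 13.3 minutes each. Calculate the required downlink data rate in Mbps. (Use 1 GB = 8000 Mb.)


total contact time = 4 * 13.3 * 60 = 3192.0000 s
data = 41.0 GB = 328000.0000 Mb
rate = 328000.0000 / 3192.0000 = 102.7569 Mbps

102.7569 Mbps


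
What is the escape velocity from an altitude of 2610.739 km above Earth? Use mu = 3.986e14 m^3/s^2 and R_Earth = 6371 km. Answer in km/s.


r = 6371.0 + 2610.739 = 8981.7390 km = 8.981739e+06 m
v_esc = sqrt(2*mu/r) = sqrt(2*3.986e14 / 8.981739e+06)
v_esc = 9421.1394 m/s = 9.4211 km/s

9.4211 km/s


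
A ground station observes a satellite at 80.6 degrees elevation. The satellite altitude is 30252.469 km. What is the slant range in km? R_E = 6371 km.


h = 30252.469 km, el = 80.6 deg
d = -R_E*sin(el) + sqrt((R_E*sin(el))^2 + 2*R_E*h + h^2)
d = -6371.0000*sin(1.4067) + sqrt((6371.0000*0.9865722)^2 + 2*6371.0000*30252.469 + 30252.469^2)
d = 30323.2327 km

30323.2327 km


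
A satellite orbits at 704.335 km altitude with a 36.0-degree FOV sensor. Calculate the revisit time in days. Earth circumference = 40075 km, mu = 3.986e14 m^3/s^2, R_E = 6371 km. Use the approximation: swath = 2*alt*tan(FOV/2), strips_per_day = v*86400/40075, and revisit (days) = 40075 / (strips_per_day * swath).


swath = 2*704.335*tan(0.3141593) = 457.7046 km
v = sqrt(mu/r) = 7505.7681 m/s = 7.5058 km/s
strips/day = v*86400/40075 = 7.5058*86400/40075 = 16.1821
coverage/day = strips * swath = 16.1821 * 457.7046 = 7406.6302 km
revisit = 40075 / 7406.6302 = 5.4107 days

5.4107 days


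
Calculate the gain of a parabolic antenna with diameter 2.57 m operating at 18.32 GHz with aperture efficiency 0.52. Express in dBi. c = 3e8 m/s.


lambda = c/f = 3e8 / 1.832e+10 = 0.01637555 m
G = eta*(pi*D/lambda)^2 = 0.52*(pi*2.57/0.01637555)^2
G = 126408.9328 (linear)
G = 10*log10(126408.9328) = 51.0178 dBi

51.0178 dBi


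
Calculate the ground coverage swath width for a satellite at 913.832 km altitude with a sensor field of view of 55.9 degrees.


FOV = 55.9 deg = 0.9756391 rad
swath = 2 * alt * tan(FOV/2) = 2 * 913.832 * tan(0.4878195)
swath = 2 * 913.832 * 0.5305906
swath = 969.7413 km

969.7413 km


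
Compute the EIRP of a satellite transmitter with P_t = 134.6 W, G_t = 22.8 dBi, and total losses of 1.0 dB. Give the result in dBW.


Pt = 134.6 W = 21.2905 dBW
EIRP = Pt_dBW + Gt - losses = 21.2905 + 22.8 - 1.0 = 43.0905 dBW

43.0905 dBW


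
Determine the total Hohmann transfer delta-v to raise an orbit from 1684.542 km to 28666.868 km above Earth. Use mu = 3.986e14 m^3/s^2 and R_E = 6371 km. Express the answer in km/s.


r1 = 8055.5420 km = 8.055542e+06 m
r2 = 35037.8680 km = 3.5037868e+07 m
dv1 = sqrt(mu/r1)*(sqrt(2*r2/(r1+r2)) - 1) = 1935.8431 m/s
dv2 = sqrt(mu/r2)*(1 - sqrt(2*r1/(r1+r2))) = 1310.5483 m/s
total dv = |dv1| + |dv2| = 1935.8431 + 1310.5483 = 3246.3914 m/s = 3.2464 km/s

3.2464 km/s


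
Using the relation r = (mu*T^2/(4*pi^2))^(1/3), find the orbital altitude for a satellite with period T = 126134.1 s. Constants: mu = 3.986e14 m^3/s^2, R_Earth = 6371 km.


T = 126134.1 s
r = (mu*T^2/(4*pi^2))^(1/3) = (3.986e14 * 126134.1^2 / (4*pi^2))^(1/3)
r = 5.4360177e+07 m = 54360.1769 km
alt = r - R_E = 54360.1769 - 6371 = 47989.1769 km

47989.1769 km


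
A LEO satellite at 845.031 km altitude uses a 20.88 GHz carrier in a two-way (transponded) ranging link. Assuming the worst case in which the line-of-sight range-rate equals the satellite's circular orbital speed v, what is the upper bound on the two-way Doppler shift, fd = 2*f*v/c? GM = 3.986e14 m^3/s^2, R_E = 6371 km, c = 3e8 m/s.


r = 7.216031e+06 m
v = sqrt(mu/r) = 7432.2353 m/s (worst-case radial velocity)
f = 20.88 GHz = 2.088e+10 Hz
fd = 2*f*v/c = 2*2.088e+10*7432.2353/3.0e+08
fd = 1.0345672e+06 Hz

1.0346e+06 Hz


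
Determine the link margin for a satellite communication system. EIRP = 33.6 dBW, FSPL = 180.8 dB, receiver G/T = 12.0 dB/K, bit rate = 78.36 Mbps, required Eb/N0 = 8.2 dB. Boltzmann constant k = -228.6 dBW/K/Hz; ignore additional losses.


C/N0 = EIRP - FSPL + G/T - k = 33.6 - 180.8 + 12.0 - (-228.6)
C/N0 = 93.4000 dB-Hz
R_b = 78.36 Mbps = 7.836e+07 bps -> 10*log10(R_b) = 78.9409 dB-Hz
Eb/N0 = C/N0 - 10*log10(R_b) = 93.4000 - 78.9409 = 14.4591 dB
Margin = Eb/N0 - Eb/N0_req = 14.4591 - 8.2 = 6.2591 dB (link closes)

6.2591 dB


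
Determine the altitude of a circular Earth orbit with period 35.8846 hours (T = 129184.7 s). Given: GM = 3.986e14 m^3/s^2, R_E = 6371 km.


T = 129184.7 s
r = (mu*T^2/(4*pi^2))^(1/3) = (3.986e14 * 129184.7^2 / (4*pi^2))^(1/3)
r = 5.5233162e+07 m = 55233.1620 km
alt = r - R_E = 55233.1620 - 6371 = 48862.1620 km

48862.1620 km


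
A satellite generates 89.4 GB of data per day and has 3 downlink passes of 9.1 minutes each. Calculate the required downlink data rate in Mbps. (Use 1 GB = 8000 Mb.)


total contact time = 3 * 9.1 * 60 = 1638.0000 s
data = 89.4 GB = 715200.0000 Mb
rate = 715200.0000 / 1638.0000 = 436.6300 Mbps

436.6300 Mbps


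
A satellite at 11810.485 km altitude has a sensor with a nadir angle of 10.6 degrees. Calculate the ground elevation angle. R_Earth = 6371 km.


r = R_E + alt = 18181.4850 km
Law of sines in the satellite / Earth-center / ground-point triangle:
  sin(nadir)/R_E = sin(90 + el)/r  =>  cos(el) = (r/R_E)*sin(nadir)
cos(el) = (18181.4850 / 6371.0000) * sin(10.6 deg) = 0.5249582
el = arccos(0.5249582) = 58.3346 deg
(Earth-central angle = 90 - nadir - el = 21.0654 deg)

58.3346 degrees


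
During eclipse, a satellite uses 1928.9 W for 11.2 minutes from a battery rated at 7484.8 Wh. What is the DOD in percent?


E_used = P * t / 60 = 1928.9 * 11.2 / 60 = 360.0613 Wh
DOD = E_used / E_total * 100 = 360.0613 / 7484.8 * 100
DOD = 4.8106 %

4.8106 %


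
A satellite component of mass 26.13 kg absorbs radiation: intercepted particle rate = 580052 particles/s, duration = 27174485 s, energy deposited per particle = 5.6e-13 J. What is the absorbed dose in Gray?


Total energy deposited = rate * time * E_per
  = 580052 * 27174485 * 5.6e-13 = 8.8271 J
Dose = E_total / mass = 8.8271 / 26.13
Dose = 0.3378134 Gy

0.3378 Gy


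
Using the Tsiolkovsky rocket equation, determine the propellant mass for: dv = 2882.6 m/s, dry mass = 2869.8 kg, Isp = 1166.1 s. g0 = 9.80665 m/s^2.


ve = Isp * g0 = 1166.1 * 9.80665 = 11435.534565 m/s
mass ratio = exp(dv/ve) = exp(2882.6/11435.534565) = 1.28669114
m_prop = m_dry * (mr - 1) = 2869.8 * (1.28669114 - 1)
m_prop = 822.7462 kg

822.7462 kg


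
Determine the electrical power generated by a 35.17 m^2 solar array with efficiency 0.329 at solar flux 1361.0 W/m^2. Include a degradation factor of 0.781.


P = area * eta * S * degradation
P = 35.17 * 0.329 * 1361.0 * 0.781
P = 12299.2159 W

12299.2159 W


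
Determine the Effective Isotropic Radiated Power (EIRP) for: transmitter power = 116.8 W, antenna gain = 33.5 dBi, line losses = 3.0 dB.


Pt = 116.8 W = 20.6744 dBW
EIRP = Pt_dBW + Gt - losses = 20.6744 + 33.5 - 3.0 = 51.1744 dBW

51.1744 dBW


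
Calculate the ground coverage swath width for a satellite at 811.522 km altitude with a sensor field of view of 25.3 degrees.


FOV = 25.3 deg = 0.4415683 rad
swath = 2 * alt * tan(FOV/2) = 2 * 811.522 * tan(0.2207842)
swath = 2 * 811.522 * 0.2244429
swath = 364.2807 km

364.2807 km


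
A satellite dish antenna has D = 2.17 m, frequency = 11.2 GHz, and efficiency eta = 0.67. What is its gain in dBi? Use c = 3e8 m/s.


lambda = c/f = 3e8 / 1.12e+10 = 0.02678571 m
G = eta*(pi*D/lambda)^2 = 0.67*(pi*2.17/0.02678571)^2
G = 43399.7824 (linear)
G = 10*log10(43399.7824) = 46.3749 dBi

46.3749 dBi


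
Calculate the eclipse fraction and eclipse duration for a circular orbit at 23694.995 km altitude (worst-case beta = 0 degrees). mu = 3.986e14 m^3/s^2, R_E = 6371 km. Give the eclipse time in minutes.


r = 30065.9950 km
T = 864.7157 min
Eclipse fraction = arcsin(R_E/r)/pi = arcsin(6371.0000/30065.9950)/pi
= arcsin(0.2119005)/pi = 0.06796528
Eclipse duration = 0.06796528 * 864.7157 = 58.7706 min

58.7706 minutes
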